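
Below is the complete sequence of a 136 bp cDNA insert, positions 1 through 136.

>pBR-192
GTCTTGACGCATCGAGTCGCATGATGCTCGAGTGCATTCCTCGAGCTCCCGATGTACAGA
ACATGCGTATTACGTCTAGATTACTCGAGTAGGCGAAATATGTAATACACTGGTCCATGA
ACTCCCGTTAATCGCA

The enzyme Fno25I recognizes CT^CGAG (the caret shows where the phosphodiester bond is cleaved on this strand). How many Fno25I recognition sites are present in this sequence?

CTCGAG occurs starting at positions 27, 40, 84.
Fno25I cuts at 3 sites.

3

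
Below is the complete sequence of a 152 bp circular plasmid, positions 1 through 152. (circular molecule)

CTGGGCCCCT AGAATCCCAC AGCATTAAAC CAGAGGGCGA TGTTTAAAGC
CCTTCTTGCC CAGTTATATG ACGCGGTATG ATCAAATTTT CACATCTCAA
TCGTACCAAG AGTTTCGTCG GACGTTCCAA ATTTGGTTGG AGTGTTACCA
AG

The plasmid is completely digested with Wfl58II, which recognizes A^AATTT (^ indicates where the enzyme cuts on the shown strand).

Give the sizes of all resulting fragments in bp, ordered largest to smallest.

Wfl58II sites (AAATTT) start at positions 84, 129.
Wfl58II cuts after the first base of each site, so after positions 84, 129.
Circular molecule, 2 cuts → 2 fragments:
  85–129 → 45 bp
  130–152 then 1–84 → 23 + 84 = 107 bp
Sorted largest to smallest: 107, 45 bp.

107, 45 bp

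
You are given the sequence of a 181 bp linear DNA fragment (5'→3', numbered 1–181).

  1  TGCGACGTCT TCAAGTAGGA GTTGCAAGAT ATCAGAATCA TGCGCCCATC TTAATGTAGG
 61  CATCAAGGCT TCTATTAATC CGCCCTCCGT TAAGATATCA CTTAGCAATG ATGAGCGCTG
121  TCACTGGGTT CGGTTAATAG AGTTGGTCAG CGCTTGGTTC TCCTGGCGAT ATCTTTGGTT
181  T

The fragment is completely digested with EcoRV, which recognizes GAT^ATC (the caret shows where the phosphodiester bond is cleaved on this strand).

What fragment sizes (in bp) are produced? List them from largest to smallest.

74, 66, 30, 11 bp

EcoRV sites (GATATC) start at positions 28, 94, 168.
EcoRV cuts after base 3 of each site, so after positions 30, 96, 170.
Linear molecule, 3 cuts → 4 fragments:
  1–30 → 30 bp
  31–96 → 66 bp
  97–170 → 74 bp
  171–181 → 11 bp
Sorted largest to smallest: 74, 66, 30, 11 bp.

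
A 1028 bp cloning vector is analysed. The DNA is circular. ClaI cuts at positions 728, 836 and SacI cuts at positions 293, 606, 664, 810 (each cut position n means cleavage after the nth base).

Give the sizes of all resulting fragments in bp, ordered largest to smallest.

Combined cut positions (sorted): 293, 606, 664, 728, 810, 836.
Circular molecule, 6 cuts → 6 fragments:
  606 − 293 = 313 bp
  664 − 606 = 58 bp
  728 − 664 = 64 bp
  810 − 728 = 82 bp
  836 − 810 = 26 bp
  wrap: 1028 − 836 + 293 = 485 bp
Sorted largest to smallest: 485, 313, 82, 64, 58, 26 bp.

485, 313, 82, 64, 58, 26 bp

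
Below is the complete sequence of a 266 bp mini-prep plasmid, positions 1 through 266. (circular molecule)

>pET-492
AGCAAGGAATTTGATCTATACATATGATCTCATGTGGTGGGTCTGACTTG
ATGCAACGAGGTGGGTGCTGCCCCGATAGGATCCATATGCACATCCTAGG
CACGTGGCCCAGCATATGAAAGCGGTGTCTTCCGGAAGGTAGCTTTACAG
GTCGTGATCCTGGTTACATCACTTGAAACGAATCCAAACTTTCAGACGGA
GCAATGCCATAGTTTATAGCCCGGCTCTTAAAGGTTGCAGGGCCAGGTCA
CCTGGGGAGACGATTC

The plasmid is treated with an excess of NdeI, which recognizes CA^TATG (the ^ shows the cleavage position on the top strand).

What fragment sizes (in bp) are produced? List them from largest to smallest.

NdeI sites (CATATG) start at positions 21, 84, 113.
NdeI cuts after base 2 of each site, so after positions 22, 85, 114.
Circular molecule, 3 cuts → 3 fragments:
  23–85 → 63 bp
  86–114 → 29 bp
  115–266 then 1–22 → 152 + 22 = 174 bp
Sorted largest to smallest: 174, 63, 29 bp.

174, 63, 29 bp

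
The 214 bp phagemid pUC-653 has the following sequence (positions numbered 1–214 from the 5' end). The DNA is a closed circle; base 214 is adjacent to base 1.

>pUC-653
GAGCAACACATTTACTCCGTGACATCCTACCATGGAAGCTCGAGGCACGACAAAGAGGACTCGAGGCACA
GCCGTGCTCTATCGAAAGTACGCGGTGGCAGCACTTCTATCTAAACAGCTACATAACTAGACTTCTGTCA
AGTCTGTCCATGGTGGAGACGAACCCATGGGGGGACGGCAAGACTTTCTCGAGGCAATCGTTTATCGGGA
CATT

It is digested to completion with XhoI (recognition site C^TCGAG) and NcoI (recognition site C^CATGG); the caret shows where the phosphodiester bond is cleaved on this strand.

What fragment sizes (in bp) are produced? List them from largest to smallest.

XhoI sites (CTCGAG) start at positions 39, 60, 188.
XhoI cuts after the first base of each site, so after positions 39, 60, 188.
NcoI sites (CCATGG) start at positions 30, 148, 165.
NcoI cuts after the first base of each site, so after positions 30, 148, 165.
Combined cut positions: 30, 39, 60, 148, 165, 188.
Circular molecule, 6 cuts → 6 fragments:
  31–39 → 9 bp
  40–60 → 21 bp
  61–148 → 88 bp
  149–165 → 17 bp
  166–188 → 23 bp
  189–214 then 1–30 → 26 + 30 = 56 bp
Sorted largest to smallest: 88, 56, 23, 21, 17, 9 bp.

88, 56, 23, 21, 17, 9 bp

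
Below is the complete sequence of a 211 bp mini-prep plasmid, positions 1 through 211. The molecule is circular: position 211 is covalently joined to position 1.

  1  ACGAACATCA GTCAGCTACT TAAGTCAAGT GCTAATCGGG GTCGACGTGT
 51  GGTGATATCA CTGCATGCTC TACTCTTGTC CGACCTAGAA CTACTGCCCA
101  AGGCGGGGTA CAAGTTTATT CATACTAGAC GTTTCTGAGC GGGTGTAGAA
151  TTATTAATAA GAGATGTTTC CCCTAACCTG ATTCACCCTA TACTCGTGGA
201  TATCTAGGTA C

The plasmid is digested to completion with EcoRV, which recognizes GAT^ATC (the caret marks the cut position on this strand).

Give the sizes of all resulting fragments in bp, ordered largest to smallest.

145, 66 bp

EcoRV sites (GATATC) start at positions 54, 199.
EcoRV cuts after base 3 of each site, so after positions 56, 201.
Circular molecule, 2 cuts → 2 fragments:
  57–201 → 145 bp
  202–211 then 1–56 → 10 + 56 = 66 bp
Sorted largest to smallest: 145, 66 bp.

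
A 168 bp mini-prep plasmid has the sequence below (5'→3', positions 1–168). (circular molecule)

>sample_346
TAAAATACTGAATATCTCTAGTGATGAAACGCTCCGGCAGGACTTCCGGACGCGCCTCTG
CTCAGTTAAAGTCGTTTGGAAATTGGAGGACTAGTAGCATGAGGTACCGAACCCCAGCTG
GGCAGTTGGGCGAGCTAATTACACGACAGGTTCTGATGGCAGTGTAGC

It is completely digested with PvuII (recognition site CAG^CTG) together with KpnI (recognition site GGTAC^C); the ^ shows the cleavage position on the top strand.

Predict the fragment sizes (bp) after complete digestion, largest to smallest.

The PvuII site (CAGCTG) starts at position 115.
PvuII cuts after base 3 of each site, so after position 117.
The KpnI site (GGTACC) starts at position 103.
KpnI cuts after base 5 of each site (before the last base), so after position 107.
Combined cut positions: 107, 117.
Circular molecule, 2 cuts → 2 fragments:
  108–117 → 10 bp
  118–168 then 1–107 → 51 + 107 = 158 bp
Sorted largest to smallest: 158, 10 bp.

158, 10 bp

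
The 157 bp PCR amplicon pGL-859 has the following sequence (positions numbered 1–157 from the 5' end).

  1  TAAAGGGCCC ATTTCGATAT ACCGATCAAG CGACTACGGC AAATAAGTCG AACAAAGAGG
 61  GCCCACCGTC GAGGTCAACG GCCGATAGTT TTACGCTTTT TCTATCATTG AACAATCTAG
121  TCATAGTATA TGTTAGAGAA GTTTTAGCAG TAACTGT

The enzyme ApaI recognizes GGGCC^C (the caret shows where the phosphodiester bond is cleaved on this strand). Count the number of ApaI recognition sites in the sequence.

GGGCCC occurs starting at positions 5, 59.
ApaI cuts at 2 sites.

2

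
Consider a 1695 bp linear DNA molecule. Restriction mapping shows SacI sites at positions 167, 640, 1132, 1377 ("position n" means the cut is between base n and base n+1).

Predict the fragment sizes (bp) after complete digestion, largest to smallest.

Linear molecule, 4 cuts → 5 fragments:
  167 − 0 = 167 bp
  640 − 167 = 473 bp
  1132 − 640 = 492 bp
  1377 − 1132 = 245 bp
  1695 − 1377 = 318 bp
Sorted largest to smallest: 492, 473, 318, 245, 167 bp.

492, 473, 318, 245, 167 bp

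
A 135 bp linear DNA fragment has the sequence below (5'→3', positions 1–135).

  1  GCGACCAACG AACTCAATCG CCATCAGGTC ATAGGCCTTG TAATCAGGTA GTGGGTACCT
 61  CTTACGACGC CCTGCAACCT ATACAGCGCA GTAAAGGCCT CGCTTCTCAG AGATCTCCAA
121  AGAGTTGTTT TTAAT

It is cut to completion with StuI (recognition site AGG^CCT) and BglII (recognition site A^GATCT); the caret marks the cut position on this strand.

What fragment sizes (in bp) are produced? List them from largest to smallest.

StuI sites (AGGCCT) start at positions 33, 95.
StuI cuts after base 3 of each site, so after positions 35, 97.
The BglII site (AGATCT) starts at position 111.
BglII cuts after the first base of each site, so after position 111.
Combined cut positions: 35, 97, 111.
Linear molecule, 3 cuts → 4 fragments:
  1–35 → 35 bp
  36–97 → 62 bp
  98–111 → 14 bp
  112–135 → 24 bp
Sorted largest to smallest: 62, 35, 24, 14 bp.

62, 35, 24, 14 bp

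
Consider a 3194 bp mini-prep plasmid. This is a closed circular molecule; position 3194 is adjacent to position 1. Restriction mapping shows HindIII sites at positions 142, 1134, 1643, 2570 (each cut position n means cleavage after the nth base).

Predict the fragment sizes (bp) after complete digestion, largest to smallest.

Circular molecule, 4 cuts → 4 fragments:
  1134 − 142 = 992 bp
  1643 − 1134 = 509 bp
  2570 − 1643 = 927 bp
  wrap: 3194 − 2570 + 142 = 766 bp
Sorted largest to smallest: 992, 927, 766, 509 bp.

992, 927, 766, 509 bp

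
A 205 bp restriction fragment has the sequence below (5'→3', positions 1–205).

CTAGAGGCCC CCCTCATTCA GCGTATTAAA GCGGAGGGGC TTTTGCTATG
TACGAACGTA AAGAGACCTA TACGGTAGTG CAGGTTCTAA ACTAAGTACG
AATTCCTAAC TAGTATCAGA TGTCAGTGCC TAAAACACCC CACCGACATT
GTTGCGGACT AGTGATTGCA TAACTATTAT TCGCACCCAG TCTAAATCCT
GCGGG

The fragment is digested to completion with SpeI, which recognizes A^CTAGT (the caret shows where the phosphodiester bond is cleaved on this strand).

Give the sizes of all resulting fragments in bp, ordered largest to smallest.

109, 49, 47 bp

SpeI sites (ACTAGT) start at positions 109, 158.
SpeI cuts after the first base of each site, so after positions 109, 158.
Linear molecule, 2 cuts → 3 fragments:
  1–109 → 109 bp
  110–158 → 49 bp
  159–205 → 47 bp
Sorted largest to smallest: 109, 49, 47 bp.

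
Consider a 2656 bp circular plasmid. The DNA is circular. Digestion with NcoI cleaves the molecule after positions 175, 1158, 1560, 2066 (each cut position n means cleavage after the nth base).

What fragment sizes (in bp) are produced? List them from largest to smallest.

983, 765, 506, 402 bp

Circular molecule, 4 cuts → 4 fragments:
  1158 − 175 = 983 bp
  1560 − 1158 = 402 bp
  2066 − 1560 = 506 bp
  wrap: 2656 − 2066 + 175 = 765 bp
Sorted largest to smallest: 983, 765, 506, 402 bp.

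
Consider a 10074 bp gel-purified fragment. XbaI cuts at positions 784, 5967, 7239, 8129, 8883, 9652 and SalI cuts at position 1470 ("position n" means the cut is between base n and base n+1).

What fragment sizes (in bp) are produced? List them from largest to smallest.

Combined cut positions (sorted): 784, 1470, 5967, 7239, 8129, 8883, 9652.
Linear molecule, 7 cuts → 8 fragments:
  784 − 0 = 784 bp
  1470 − 784 = 686 bp
  5967 − 1470 = 4497 bp
  7239 − 5967 = 1272 bp
  8129 − 7239 = 890 bp
  8883 − 8129 = 754 bp
  9652 − 8883 = 769 bp
  10074 − 9652 = 422 bp
Sorted largest to smallest: 4497, 1272, 890, 784, 769, 754, 686, 422 bp.

4497, 1272, 890, 784, 769, 754, 686, 422 bp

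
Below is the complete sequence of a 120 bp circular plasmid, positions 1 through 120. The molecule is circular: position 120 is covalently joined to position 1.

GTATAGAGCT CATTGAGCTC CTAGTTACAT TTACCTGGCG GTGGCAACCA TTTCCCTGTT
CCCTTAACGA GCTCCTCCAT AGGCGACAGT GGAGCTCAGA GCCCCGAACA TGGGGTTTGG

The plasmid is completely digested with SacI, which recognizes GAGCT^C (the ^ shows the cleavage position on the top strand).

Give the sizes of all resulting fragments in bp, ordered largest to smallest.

54, 34, 23, 9 bp

SacI sites (GAGCTC) start at positions 6, 15, 69, 92.
SacI cuts after base 5 of each site (before the last base), so after positions 10, 19, 73, 96.
Circular molecule, 4 cuts → 4 fragments:
  11–19 → 9 bp
  20–73 → 54 bp
  74–96 → 23 bp
  97–120 then 1–10 → 24 + 10 = 34 bp
Sorted largest to smallest: 54, 34, 23, 9 bp.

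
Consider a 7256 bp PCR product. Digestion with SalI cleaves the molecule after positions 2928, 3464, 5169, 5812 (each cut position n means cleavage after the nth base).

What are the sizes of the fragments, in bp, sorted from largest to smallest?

2928, 1705, 1444, 643, 536 bp

Linear molecule, 4 cuts → 5 fragments:
  2928 − 0 = 2928 bp
  3464 − 2928 = 536 bp
  5169 − 3464 = 1705 bp
  5812 − 5169 = 643 bp
  7256 − 5812 = 1444 bp
Sorted largest to smallest: 2928, 1705, 1444, 643, 536 bp.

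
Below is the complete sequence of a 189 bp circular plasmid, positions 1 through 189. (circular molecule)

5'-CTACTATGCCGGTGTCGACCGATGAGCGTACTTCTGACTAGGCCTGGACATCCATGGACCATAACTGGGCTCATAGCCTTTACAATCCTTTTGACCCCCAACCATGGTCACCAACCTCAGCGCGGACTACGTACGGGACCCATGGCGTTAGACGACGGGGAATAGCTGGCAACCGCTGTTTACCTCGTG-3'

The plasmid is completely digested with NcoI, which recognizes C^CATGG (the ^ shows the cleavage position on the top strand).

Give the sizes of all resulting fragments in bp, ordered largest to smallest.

101, 50, 38 bp

NcoI sites (CCATGG) start at positions 52, 102, 140.
NcoI cuts after the first base of each site, so after positions 52, 102, 140.
Circular molecule, 3 cuts → 3 fragments:
  53–102 → 50 bp
  103–140 → 38 bp
  141–189 then 1–52 → 49 + 52 = 101 bp
Sorted largest to smallest: 101, 50, 38 bp.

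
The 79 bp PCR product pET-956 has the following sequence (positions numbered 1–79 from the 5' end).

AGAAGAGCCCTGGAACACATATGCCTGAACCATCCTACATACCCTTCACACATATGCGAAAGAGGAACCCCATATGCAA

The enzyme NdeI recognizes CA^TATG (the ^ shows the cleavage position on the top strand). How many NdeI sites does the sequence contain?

CATATG occurs starting at positions 18, 51, 71.
NdeI cuts at 3 sites.

3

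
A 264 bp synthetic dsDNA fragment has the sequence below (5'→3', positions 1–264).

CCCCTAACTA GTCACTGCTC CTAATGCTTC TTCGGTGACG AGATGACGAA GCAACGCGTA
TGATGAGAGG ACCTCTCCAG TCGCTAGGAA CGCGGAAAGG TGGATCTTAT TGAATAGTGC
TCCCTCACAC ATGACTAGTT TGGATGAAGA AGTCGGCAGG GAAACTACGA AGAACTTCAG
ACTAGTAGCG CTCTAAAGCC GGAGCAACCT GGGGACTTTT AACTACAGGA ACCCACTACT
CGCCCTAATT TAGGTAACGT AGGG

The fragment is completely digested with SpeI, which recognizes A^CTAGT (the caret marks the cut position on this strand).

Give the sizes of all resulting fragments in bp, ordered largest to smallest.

SpeI sites (ACTAGT) start at positions 7, 134, 181.
SpeI cuts after the first base of each site, so after positions 7, 134, 181.
Linear molecule, 3 cuts → 4 fragments:
  1–7 → 7 bp
  8–134 → 127 bp
  135–181 → 47 bp
  182–264 → 83 bp
Sorted largest to smallest: 127, 83, 47, 7 bp.

127, 83, 47, 7 bp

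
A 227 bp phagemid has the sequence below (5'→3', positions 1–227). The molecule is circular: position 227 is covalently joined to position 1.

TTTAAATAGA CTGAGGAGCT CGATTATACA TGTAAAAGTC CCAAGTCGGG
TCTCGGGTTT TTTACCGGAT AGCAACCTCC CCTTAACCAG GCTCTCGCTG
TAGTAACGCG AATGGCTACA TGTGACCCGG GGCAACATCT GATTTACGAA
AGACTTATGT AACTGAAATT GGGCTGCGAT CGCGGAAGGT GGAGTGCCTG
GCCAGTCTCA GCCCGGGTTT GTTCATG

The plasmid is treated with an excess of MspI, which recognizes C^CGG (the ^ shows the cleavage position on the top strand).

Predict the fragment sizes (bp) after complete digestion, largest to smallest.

MspI sites (CCGG) start at positions 65, 127, 213.
MspI cuts after the first base of each site, so after positions 65, 127, 213.
Circular molecule, 3 cuts → 3 fragments:
  66–127 → 62 bp
  128–213 → 86 bp
  214–227 then 1–65 → 14 + 65 = 79 bp
Sorted largest to smallest: 86, 79, 62 bp.

86, 79, 62 bp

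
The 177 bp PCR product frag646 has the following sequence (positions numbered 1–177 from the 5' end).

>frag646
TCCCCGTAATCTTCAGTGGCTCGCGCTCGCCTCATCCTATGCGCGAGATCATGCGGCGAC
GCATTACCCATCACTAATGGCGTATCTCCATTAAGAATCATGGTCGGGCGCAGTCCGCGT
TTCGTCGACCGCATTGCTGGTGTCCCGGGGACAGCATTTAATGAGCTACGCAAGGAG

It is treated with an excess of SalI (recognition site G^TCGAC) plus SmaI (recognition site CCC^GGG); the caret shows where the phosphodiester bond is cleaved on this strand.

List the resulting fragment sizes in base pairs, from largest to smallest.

The SalI site (GTCGAC) starts at position 124.
SalI cuts after the first base of each site, so after position 124.
The SmaI site (CCCGGG) starts at position 144.
SmaI cuts after base 3 of each site, so after position 146.
Combined cut positions: 124, 146.
Linear molecule, 2 cuts → 3 fragments:
  1–124 → 124 bp
  125–146 → 22 bp
  147–177 → 31 bp
Sorted largest to smallest: 124, 31, 22 bp.

124, 31, 22 bp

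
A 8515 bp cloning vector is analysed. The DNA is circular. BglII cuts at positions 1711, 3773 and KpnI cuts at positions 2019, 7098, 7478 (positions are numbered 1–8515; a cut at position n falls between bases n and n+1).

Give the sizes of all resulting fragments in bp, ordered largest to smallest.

Combined cut positions (sorted): 1711, 2019, 3773, 7098, 7478.
Circular molecule, 5 cuts → 5 fragments:
  2019 − 1711 = 308 bp
  3773 − 2019 = 1754 bp
  7098 − 3773 = 3325 bp
  7478 − 7098 = 380 bp
  wrap: 8515 − 7478 + 1711 = 2748 bp
Sorted largest to smallest: 3325, 2748, 1754, 380, 308 bp.

3325, 2748, 1754, 380, 308 bp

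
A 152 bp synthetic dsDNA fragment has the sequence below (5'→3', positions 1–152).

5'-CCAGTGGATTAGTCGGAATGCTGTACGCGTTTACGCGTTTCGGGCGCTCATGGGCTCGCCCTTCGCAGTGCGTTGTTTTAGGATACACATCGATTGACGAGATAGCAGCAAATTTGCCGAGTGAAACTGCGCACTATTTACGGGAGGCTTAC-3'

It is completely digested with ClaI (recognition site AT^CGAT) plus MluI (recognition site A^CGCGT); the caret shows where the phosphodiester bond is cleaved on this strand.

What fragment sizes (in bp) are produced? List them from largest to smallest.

The ClaI site (ATCGAT) starts at position 89.
ClaI cuts after base 2 of each site, so after position 90.
MluI sites (ACGCGT) start at positions 25, 33.
MluI cuts after the first base of each site, so after positions 25, 33.
Combined cut positions: 25, 33, 90.
Linear molecule, 3 cuts → 4 fragments:
  1–25 → 25 bp
  26–33 → 8 bp
  34–90 → 57 bp
  91–152 → 62 bp
Sorted largest to smallest: 62, 57, 25, 8 bp.

62, 57, 25, 8 bp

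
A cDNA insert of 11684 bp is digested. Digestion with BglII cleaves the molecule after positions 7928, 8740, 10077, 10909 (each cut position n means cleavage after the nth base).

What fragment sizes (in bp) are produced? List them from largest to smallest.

7928, 1337, 832, 812, 775 bp

Linear molecule, 4 cuts → 5 fragments:
  7928 − 0 = 7928 bp
  8740 − 7928 = 812 bp
  10077 − 8740 = 1337 bp
  10909 − 10077 = 832 bp
  11684 − 10909 = 775 bp
Sorted largest to smallest: 7928, 1337, 832, 812, 775 bp.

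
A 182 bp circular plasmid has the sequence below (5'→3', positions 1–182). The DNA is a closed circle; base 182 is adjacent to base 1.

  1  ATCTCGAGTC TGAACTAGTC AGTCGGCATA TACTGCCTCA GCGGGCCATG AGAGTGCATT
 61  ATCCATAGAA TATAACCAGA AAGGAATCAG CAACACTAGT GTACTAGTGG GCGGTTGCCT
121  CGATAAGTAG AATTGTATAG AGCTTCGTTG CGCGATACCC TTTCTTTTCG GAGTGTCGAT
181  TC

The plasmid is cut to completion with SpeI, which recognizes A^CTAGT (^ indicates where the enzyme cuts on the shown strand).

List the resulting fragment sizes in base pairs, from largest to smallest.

SpeI sites (ACTAGT) start at positions 14, 95, 103.
SpeI cuts after the first base of each site, so after positions 14, 95, 103.
Circular molecule, 3 cuts → 3 fragments:
  15–95 → 81 bp
  96–103 → 8 bp
  104–182 then 1–14 → 79 + 14 = 93 bp
Sorted largest to smallest: 93, 81, 8 bp.

93, 81, 8 bp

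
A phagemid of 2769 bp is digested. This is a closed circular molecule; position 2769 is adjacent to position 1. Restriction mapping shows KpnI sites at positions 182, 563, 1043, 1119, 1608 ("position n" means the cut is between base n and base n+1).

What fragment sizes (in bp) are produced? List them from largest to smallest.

1343, 489, 480, 381, 76 bp

Circular molecule, 5 cuts → 5 fragments:
  563 − 182 = 381 bp
  1043 − 563 = 480 bp
  1119 − 1043 = 76 bp
  1608 − 1119 = 489 bp
  wrap: 2769 − 1608 + 182 = 1343 bp
Sorted largest to smallest: 1343, 489, 480, 381, 76 bp.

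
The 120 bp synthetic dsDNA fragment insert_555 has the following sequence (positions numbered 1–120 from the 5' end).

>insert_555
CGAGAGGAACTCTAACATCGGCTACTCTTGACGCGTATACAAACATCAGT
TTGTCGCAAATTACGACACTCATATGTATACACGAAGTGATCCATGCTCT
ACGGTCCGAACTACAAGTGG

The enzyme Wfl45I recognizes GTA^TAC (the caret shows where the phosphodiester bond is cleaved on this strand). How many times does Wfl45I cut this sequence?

GTATAC occurs starting at positions 35, 76.
Wfl45I cuts at 2 sites.

2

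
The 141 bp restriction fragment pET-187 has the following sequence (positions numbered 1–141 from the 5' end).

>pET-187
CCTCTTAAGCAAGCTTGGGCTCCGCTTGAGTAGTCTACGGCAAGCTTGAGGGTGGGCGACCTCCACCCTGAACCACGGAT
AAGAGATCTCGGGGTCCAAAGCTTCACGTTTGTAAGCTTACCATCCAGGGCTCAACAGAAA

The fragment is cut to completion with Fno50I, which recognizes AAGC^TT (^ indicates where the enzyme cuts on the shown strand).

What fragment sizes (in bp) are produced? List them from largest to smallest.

Fno50I sites (AAGCTT) start at positions 11, 42, 99, 114.
Fno50I cuts after base 4 of each site, so after positions 14, 45, 102, 117.
Linear molecule, 4 cuts → 5 fragments:
  1–14 → 14 bp
  15–45 → 31 bp
  46–102 → 57 bp
  103–117 → 15 bp
  118–141 → 24 bp
Sorted largest to smallest: 57, 31, 24, 15, 14 bp.

57, 31, 24, 15, 14 bp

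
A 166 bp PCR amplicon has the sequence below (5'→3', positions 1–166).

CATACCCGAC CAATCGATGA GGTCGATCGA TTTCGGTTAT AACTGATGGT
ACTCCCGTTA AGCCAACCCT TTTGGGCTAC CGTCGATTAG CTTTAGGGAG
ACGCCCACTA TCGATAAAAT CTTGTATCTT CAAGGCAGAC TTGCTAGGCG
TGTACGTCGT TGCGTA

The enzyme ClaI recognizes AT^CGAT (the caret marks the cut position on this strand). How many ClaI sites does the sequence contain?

ATCGAT occurs starting at positions 13, 26, 110.
ClaI cuts at 3 sites.

3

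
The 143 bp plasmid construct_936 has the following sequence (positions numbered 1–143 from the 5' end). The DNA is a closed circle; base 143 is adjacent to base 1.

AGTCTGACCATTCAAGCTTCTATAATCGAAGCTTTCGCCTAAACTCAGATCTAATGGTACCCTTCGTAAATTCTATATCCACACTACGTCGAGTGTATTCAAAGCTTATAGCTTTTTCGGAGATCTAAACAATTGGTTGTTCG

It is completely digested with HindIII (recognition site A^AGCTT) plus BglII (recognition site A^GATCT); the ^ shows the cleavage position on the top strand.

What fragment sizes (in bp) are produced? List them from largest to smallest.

55, 36, 19, 18, 15 bp

HindIII sites (AAGCTT) start at positions 14, 29, 102.
HindIII cuts after the first base of each site, so after positions 14, 29, 102.
BglII sites (AGATCT) start at positions 47, 121.
BglII cuts after the first base of each site, so after positions 47, 121.
Combined cut positions: 14, 29, 47, 102, 121.
Circular molecule, 5 cuts → 5 fragments:
  15–29 → 15 bp
  30–47 → 18 bp
  48–102 → 55 bp
  103–121 → 19 bp
  122–143 then 1–14 → 22 + 14 = 36 bp
Sorted largest to smallest: 55, 36, 19, 18, 15 bp.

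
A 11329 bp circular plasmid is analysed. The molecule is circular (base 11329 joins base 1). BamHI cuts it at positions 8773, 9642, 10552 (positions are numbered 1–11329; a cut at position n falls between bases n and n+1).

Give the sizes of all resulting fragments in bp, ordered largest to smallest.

9550, 910, 869 bp

Circular molecule, 3 cuts → 3 fragments:
  9642 − 8773 = 869 bp
  10552 − 9642 = 910 bp
  wrap: 11329 − 10552 + 8773 = 9550 bp
Sorted largest to smallest: 9550, 910, 869 bp.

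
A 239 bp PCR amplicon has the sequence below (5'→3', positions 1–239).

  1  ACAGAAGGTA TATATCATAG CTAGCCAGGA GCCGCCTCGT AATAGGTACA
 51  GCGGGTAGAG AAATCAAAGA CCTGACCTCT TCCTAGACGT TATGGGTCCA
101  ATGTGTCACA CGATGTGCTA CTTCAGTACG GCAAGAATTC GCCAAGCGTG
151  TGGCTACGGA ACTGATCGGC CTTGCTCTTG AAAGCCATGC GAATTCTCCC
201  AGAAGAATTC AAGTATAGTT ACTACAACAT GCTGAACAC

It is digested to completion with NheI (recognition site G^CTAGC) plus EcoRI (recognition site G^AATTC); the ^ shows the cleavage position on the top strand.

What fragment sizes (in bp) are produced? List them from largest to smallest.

115, 56, 34, 20, 14 bp

The NheI site (GCTAGC) starts at position 20.
NheI cuts after the first base of each site, so after position 20.
EcoRI sites (GAATTC) start at positions 135, 191, 205.
EcoRI cuts after the first base of each site, so after positions 135, 191, 205.
Combined cut positions: 20, 135, 191, 205.
Linear molecule, 4 cuts → 5 fragments:
  1–20 → 20 bp
  21–135 → 115 bp
  136–191 → 56 bp
  192–205 → 14 bp
  206–239 → 34 bp
Sorted largest to smallest: 115, 56, 34, 20, 14 bp.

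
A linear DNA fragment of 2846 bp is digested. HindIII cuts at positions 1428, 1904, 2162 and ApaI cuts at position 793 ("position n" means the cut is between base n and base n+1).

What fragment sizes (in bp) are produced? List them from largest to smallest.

Combined cut positions (sorted): 793, 1428, 1904, 2162.
Linear molecule, 4 cuts → 5 fragments:
  793 − 0 = 793 bp
  1428 − 793 = 635 bp
  1904 − 1428 = 476 bp
  2162 − 1904 = 258 bp
  2846 − 2162 = 684 bp
Sorted largest to smallest: 793, 684, 635, 476, 258 bp.

793, 684, 635, 476, 258 bp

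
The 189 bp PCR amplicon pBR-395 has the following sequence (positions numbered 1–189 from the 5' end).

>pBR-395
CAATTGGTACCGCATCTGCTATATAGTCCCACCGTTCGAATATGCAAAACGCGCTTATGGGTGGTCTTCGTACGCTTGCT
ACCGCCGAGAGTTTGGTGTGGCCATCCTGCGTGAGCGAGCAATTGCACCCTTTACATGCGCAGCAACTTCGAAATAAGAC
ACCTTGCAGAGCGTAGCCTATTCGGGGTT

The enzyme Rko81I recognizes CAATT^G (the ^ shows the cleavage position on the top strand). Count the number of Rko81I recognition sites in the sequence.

2

CAATTG occurs starting at positions 1, 120.
Rko81I cuts at 2 sites.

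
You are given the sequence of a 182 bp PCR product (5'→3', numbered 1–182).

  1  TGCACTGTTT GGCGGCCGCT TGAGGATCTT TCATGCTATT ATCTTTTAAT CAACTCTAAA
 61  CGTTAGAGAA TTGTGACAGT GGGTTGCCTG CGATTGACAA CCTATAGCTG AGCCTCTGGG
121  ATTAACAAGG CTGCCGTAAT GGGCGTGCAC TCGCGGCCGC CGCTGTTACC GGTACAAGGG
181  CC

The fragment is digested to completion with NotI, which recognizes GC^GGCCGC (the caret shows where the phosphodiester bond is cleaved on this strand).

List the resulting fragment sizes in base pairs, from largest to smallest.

141, 28, 13 bp

NotI sites (GCGGCCGC) start at positions 12, 153.
NotI cuts after base 2 of each site, so after positions 13, 154.
Linear molecule, 2 cuts → 3 fragments:
  1–13 → 13 bp
  14–154 → 141 bp
  155–182 → 28 bp
Sorted largest to smallest: 141, 28, 13 bp.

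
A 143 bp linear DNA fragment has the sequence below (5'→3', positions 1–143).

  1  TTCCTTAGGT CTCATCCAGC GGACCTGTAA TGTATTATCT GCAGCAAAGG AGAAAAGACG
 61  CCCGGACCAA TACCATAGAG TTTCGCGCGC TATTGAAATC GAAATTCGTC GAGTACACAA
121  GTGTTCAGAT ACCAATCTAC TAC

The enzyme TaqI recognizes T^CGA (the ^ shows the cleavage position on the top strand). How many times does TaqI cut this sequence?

TCGA occurs starting at positions 99, 109.
TaqI cuts at 2 sites.

2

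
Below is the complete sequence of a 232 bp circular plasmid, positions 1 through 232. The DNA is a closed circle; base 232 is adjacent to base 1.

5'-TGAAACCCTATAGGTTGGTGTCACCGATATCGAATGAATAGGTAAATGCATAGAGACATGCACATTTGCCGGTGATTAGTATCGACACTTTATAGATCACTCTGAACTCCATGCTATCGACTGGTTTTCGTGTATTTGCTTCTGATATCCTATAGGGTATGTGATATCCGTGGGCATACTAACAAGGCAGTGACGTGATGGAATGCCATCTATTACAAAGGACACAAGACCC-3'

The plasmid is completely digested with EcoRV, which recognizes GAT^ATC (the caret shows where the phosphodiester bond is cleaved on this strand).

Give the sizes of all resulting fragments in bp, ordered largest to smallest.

118, 95, 19 bp

EcoRV sites (GATATC) start at positions 26, 144, 163.
EcoRV cuts after base 3 of each site, so after positions 28, 146, 165.
Circular molecule, 3 cuts → 3 fragments:
  29–146 → 118 bp
  147–165 → 19 bp
  166–232 then 1–28 → 67 + 28 = 95 bp
Sorted largest to smallest: 118, 95, 19 bp.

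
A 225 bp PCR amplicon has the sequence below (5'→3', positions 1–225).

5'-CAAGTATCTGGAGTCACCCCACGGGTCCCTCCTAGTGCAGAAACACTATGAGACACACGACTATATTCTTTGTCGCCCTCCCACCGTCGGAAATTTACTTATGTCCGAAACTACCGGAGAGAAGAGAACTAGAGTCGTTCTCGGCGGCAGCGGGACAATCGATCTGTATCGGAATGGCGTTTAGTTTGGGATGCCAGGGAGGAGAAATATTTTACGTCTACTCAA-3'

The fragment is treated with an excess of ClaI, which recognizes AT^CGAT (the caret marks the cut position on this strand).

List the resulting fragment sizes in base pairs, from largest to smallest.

The ClaI site (ATCGAT) starts at position 158.
ClaI cuts after base 2 of each site, so after position 159.
Linear molecule, 1 cut → 2 fragments:
  1–159 → 159 bp
  160–225 → 66 bp
Sorted largest to smallest: 159, 66 bp.

159, 66 bp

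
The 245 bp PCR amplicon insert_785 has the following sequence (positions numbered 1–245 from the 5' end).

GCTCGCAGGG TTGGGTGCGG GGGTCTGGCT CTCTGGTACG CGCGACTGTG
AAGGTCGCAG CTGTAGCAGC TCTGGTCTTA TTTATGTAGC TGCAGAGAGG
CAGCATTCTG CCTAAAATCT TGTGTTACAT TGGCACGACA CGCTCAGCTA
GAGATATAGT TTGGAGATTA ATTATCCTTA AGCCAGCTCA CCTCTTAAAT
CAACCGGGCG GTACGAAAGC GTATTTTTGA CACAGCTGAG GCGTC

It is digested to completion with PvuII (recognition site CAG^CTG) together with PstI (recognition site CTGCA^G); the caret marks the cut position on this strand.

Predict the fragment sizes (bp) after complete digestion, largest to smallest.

PvuII sites (CAGCTG) start at positions 58, 233.
PvuII cuts after base 3 of each site, so after positions 60, 235.
The PstI site (CTGCAG) starts at position 90.
PstI cuts after base 5 of each site (before the last base), so after position 94.
Combined cut positions: 60, 94, 235.
Linear molecule, 3 cuts → 4 fragments:
  1–60 → 60 bp
  61–94 → 34 bp
  95–235 → 141 bp
  236–245 → 10 bp
Sorted largest to smallest: 141, 60, 34, 10 bp.

141, 60, 34, 10 bp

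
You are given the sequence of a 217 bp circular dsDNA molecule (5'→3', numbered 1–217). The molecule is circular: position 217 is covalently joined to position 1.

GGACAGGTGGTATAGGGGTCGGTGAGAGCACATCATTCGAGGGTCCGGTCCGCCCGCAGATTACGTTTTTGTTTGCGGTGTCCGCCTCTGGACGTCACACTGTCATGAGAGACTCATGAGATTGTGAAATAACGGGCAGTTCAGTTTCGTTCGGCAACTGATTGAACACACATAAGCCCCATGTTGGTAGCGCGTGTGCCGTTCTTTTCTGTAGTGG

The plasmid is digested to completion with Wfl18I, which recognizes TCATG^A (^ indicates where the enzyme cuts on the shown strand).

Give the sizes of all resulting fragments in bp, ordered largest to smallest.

Wfl18I sites (TCATGA) start at positions 103, 114.
Wfl18I cuts after base 5 of each site (before the last base), so after positions 107, 118.
Circular molecule, 2 cuts → 2 fragments:
  108–118 → 11 bp
  119–217 then 1–107 → 99 + 107 = 206 bp
Sorted largest to smallest: 206, 11 bp.

206, 11 bp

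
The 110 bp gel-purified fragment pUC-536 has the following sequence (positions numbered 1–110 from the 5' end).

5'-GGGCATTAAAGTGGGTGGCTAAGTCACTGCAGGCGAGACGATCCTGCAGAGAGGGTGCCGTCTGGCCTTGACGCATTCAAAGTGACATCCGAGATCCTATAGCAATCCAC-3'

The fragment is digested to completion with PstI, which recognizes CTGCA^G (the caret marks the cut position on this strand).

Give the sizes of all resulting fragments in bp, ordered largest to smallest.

PstI sites (CTGCAG) start at positions 27, 44.
PstI cuts after base 5 of each site (before the last base), so after positions 31, 48.
Linear molecule, 2 cuts → 3 fragments:
  1–31 → 31 bp
  32–48 → 17 bp
  49–110 → 62 bp
Sorted largest to smallest: 62, 31, 17 bp.

62, 31, 17 bp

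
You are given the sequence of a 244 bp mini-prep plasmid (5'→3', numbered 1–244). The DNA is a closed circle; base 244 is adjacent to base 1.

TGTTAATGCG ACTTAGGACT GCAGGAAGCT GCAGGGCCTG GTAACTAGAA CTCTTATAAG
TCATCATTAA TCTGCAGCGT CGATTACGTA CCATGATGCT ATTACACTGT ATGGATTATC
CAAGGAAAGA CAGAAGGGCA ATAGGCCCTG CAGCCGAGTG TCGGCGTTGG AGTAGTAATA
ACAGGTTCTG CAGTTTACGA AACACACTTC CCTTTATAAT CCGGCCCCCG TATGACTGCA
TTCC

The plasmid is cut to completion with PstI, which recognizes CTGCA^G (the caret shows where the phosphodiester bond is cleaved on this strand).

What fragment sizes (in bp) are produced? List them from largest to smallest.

PstI sites (CTGCAG) start at positions 19, 29, 72, 148, 188.
PstI cuts after base 5 of each site (before the last base), so after positions 23, 33, 76, 152, 192.
Circular molecule, 5 cuts → 5 fragments:
  24–33 → 10 bp
  34–76 → 43 bp
  77–152 → 76 bp
  153–192 → 40 bp
  193–244 then 1–23 → 52 + 23 = 75 bp
Sorted largest to smallest: 76, 75, 43, 40, 10 bp.

76, 75, 43, 40, 10 bp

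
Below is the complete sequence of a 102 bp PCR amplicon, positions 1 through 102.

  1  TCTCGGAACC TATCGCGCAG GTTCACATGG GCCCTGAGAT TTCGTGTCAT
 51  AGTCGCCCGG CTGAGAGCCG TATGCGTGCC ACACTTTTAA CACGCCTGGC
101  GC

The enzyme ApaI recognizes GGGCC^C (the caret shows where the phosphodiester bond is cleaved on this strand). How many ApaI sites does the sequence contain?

GGGCCC occurs starting at position 29.
ApaI cuts at 1 site.

1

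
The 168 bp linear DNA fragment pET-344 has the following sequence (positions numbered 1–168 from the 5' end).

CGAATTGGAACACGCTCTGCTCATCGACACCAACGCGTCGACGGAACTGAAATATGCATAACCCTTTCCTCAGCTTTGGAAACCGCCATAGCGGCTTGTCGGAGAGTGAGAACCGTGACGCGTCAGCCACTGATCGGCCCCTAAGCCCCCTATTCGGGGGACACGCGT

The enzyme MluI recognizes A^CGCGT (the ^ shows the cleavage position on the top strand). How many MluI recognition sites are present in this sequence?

ACGCGT occurs starting at positions 33, 118, 163.
MluI cuts at 3 sites.

3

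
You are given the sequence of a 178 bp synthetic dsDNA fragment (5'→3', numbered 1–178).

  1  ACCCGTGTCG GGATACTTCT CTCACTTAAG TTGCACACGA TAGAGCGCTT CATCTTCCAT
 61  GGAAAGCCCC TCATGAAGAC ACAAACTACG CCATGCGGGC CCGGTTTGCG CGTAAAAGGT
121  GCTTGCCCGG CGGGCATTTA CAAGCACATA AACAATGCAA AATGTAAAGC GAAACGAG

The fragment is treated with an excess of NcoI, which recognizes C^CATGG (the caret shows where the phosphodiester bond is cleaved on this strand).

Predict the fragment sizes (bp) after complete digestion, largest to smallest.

121, 57 bp

The NcoI site (CCATGG) starts at position 57.
NcoI cuts after the first base of each site, so after position 57.
Linear molecule, 1 cut → 2 fragments:
  1–57 → 57 bp
  58–178 → 121 bp
Sorted largest to smallest: 121, 57 bp.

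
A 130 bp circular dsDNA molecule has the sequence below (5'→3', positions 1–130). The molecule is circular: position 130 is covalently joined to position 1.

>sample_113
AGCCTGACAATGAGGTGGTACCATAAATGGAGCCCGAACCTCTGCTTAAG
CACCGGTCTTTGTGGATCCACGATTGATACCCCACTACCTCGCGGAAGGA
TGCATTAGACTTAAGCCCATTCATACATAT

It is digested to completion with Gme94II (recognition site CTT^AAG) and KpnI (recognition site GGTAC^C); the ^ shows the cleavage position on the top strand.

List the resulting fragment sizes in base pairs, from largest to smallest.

Gme94II sites (CTTAAG) start at positions 45, 110.
Gme94II cuts after base 3 of each site, so after positions 47, 112.
The KpnI site (GGTACC) starts at position 17.
KpnI cuts after base 5 of each site (before the last base), so after position 21.
Combined cut positions: 21, 47, 112.
Circular molecule, 3 cuts → 3 fragments:
  22–47 → 26 bp
  48–112 → 65 bp
  113–130 then 1–21 → 18 + 21 = 39 bp
Sorted largest to smallest: 65, 39, 26 bp.

65, 39, 26 bp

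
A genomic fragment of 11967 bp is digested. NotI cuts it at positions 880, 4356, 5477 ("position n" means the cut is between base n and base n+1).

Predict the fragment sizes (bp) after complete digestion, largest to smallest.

6490, 3476, 1121, 880 bp

Linear molecule, 3 cuts → 4 fragments:
  880 − 0 = 880 bp
  4356 − 880 = 3476 bp
  5477 − 4356 = 1121 bp
  11967 − 5477 = 6490 bp
Sorted largest to smallest: 6490, 3476, 1121, 880 bp.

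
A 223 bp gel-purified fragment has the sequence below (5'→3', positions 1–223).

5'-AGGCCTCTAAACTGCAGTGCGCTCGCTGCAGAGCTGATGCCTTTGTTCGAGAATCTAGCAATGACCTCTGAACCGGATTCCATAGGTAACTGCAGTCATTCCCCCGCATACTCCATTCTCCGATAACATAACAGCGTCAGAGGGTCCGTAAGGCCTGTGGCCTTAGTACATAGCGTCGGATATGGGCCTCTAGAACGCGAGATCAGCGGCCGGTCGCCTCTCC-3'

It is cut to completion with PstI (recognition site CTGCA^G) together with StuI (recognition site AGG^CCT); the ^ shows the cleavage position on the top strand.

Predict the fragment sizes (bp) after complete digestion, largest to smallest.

70, 64, 59, 14, 13, 3 bp

PstI sites (CTGCAG) start at positions 12, 26, 90.
PstI cuts after base 5 of each site (before the last base), so after positions 16, 30, 94.
StuI sites (AGGCCT) start at positions 1, 151.
StuI cuts after base 3 of each site, so after positions 3, 153.
Combined cut positions: 3, 16, 30, 94, 153.
Linear molecule, 5 cuts → 6 fragments:
  1–3 → 3 bp
  4–16 → 13 bp
  17–30 → 14 bp
  31–94 → 64 bp
  95–153 → 59 bp
  154–223 → 70 bp
Sorted largest to smallest: 70, 64, 59, 14, 13, 3 bp.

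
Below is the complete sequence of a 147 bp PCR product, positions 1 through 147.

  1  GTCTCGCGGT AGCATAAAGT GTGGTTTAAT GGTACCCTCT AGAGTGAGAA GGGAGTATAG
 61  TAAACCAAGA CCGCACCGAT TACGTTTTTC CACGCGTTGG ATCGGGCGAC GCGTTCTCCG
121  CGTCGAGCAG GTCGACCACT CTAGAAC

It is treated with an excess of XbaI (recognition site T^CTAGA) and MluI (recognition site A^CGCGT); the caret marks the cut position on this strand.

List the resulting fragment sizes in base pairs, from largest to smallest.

XbaI sites (TCTAGA) start at positions 38, 140.
XbaI cuts after the first base of each site, so after positions 38, 140.
MluI sites (ACGCGT) start at positions 92, 109.
MluI cuts after the first base of each site, so after positions 92, 109.
Combined cut positions: 38, 92, 109, 140.
Linear molecule, 4 cuts → 5 fragments:
  1–38 → 38 bp
  39–92 → 54 bp
  93–109 → 17 bp
  110–140 → 31 bp
  141–147 → 7 bp
Sorted largest to smallest: 54, 38, 31, 17, 7 bp.

54, 38, 31, 17, 7 bp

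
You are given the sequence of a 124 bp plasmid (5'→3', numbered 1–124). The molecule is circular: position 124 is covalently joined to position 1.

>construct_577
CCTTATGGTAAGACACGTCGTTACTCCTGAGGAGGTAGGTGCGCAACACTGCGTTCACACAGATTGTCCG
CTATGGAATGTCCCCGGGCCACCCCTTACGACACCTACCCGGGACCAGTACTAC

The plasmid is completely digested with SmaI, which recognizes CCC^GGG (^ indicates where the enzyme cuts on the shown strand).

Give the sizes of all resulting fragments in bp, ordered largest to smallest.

99, 25 bp

SmaI sites (CCCGGG) start at positions 83, 108.
SmaI cuts after base 3 of each site, so after positions 85, 110.
Circular molecule, 2 cuts → 2 fragments:
  86–110 → 25 bp
  111–124 then 1–85 → 14 + 85 = 99 bp
Sorted largest to smallest: 99, 25 bp.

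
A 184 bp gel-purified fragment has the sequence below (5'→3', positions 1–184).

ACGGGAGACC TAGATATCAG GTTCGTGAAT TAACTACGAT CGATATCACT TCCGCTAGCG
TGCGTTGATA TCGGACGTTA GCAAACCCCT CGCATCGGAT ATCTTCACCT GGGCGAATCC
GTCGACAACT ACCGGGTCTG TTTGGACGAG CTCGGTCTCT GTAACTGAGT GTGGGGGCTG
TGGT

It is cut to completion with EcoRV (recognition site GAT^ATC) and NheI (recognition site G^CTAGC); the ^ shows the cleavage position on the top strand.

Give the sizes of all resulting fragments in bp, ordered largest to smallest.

84, 31, 29, 15, 15, 10 bp

EcoRV sites (GATATC) start at positions 13, 42, 67, 98.
EcoRV cuts after base 3 of each site, so after positions 15, 44, 69, 100.
The NheI site (GCTAGC) starts at position 54.
NheI cuts after the first base of each site, so after position 54.
Combined cut positions: 15, 44, 54, 69, 100.
Linear molecule, 5 cuts → 6 fragments:
  1–15 → 15 bp
  16–44 → 29 bp
  45–54 → 10 bp
  55–69 → 15 bp
  70–100 → 31 bp
  101–184 → 84 bp
Sorted largest to smallest: 84, 31, 29, 15, 15, 10 bp.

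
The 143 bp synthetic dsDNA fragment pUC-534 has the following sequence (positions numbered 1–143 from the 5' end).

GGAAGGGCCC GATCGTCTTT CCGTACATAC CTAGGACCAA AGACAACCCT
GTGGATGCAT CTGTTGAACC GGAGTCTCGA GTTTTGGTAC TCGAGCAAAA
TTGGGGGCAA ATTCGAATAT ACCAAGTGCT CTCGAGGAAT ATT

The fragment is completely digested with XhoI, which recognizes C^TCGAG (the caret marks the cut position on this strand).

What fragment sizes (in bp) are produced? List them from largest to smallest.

XhoI sites (CTCGAG) start at positions 76, 90, 131.
XhoI cuts after the first base of each site, so after positions 76, 90, 131.
Linear molecule, 3 cuts → 4 fragments:
  1–76 → 76 bp
  77–90 → 14 bp
  91–131 → 41 bp
  132–143 → 12 bp
Sorted largest to smallest: 76, 41, 14, 12 bp.

76, 41, 14, 12 bp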